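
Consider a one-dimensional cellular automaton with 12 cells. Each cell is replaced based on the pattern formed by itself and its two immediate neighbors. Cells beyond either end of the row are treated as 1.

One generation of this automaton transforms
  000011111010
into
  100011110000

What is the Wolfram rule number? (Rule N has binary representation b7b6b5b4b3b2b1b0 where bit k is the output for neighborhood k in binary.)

152

position 5: 111 → 1  (bit 7 = 1)
position 8: 110 → 0  (bit 6 = 0)
position 9: 101 → 0  (bit 5 = 0)
position 0: 100 → 1  (bit 4 = 1)
position 4: 011 → 1  (bit 3 = 1)
position 10: 010 → 0  (bit 2 = 0)
position 3: 001 → 0  (bit 1 = 0)
position 1: 000 → 0  (bit 0 = 0)
bits b7..b0 = 10011000 = 152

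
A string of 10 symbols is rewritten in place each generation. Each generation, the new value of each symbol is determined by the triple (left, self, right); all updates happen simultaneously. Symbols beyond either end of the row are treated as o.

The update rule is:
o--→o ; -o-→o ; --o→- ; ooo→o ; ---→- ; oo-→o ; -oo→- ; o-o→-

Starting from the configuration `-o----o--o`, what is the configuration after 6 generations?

-oo---oo--
--oo---oo-
o--oo---o-
oo--oo--o-
ooo--oo-o-
oooo--o-o-

oooo--o-o-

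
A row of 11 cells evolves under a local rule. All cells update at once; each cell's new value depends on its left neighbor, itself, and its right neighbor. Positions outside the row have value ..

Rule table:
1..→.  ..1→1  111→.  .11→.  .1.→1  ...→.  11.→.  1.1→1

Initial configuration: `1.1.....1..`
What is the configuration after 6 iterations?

..1........

111....11..
......1....
.....11....
....1......
...11......
..1........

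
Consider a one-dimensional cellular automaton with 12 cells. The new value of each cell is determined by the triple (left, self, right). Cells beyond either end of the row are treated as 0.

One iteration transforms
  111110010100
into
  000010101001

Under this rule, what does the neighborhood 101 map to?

At position 8 the neighborhood is 101; the next row has 1 there.

1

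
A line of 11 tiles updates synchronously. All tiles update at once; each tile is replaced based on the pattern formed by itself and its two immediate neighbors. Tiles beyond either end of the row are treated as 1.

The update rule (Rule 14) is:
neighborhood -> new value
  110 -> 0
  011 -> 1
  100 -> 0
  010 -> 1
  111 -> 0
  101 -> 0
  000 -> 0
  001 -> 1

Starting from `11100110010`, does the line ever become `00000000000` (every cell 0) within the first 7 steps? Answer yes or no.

no

step 1: 00001100110
step 2: 00011001100
step 3: 00110011001
step 4: 01100110011
step 5: 01001100110
step 6: 01011001100
step 7: 01010011001
step 7 is 01010011001, still not uniform 0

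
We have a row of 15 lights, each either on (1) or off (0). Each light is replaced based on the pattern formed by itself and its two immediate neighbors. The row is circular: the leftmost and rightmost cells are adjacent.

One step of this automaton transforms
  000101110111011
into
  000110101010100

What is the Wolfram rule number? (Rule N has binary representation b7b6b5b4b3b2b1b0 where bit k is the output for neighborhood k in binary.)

position 6: 111 → 1  (bit 7 = 1)
position 7: 110 → 0  (bit 6 = 0)
position 4: 101 → 1  (bit 5 = 1)
position 0: 100 → 0  (bit 4 = 0)
position 5: 011 → 0  (bit 3 = 0)
position 3: 010 → 1  (bit 2 = 1)
position 2: 001 → 0  (bit 1 = 0)
position 1: 000 → 0  (bit 0 = 0)
bits b7..b0 = 10100100 = 164

164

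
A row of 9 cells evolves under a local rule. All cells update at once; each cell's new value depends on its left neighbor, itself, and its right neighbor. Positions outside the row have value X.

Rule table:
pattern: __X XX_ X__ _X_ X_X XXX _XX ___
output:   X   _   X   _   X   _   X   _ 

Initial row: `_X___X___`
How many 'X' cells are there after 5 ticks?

X_X_X_X_X
_X_X_X_XX
X_X_X_XX_
_X_X_XX_X
X_X_XX_XX
count of X: 6

6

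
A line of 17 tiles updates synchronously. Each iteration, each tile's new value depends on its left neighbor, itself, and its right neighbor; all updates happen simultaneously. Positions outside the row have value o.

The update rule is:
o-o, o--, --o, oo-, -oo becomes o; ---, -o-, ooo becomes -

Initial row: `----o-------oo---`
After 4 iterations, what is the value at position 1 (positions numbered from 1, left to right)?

o

iteration 1: o--o-o-----oooo-o
iteration 2: ooo-o-o---oo--ooo
iteration 3: --oo-o-o-oooooo--
iteration 4: ooooo-o-oo----ooo
position 1 holds o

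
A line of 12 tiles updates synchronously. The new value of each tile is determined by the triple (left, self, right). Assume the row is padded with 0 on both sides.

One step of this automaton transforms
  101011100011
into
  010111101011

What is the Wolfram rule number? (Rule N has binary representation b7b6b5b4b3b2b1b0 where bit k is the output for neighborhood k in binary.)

position 5: 111 → 1  (bit 7 = 1)
position 6: 110 → 1  (bit 6 = 1)
position 1: 101 → 1  (bit 5 = 1)
position 7: 100 → 0  (bit 4 = 0)
position 4: 011 → 1  (bit 3 = 1)
position 0: 010 → 0  (bit 2 = 0)
position 9: 001 → 0  (bit 1 = 0)
position 8: 000 → 1  (bit 0 = 1)
bits b7..b0 = 11101001 = 233

233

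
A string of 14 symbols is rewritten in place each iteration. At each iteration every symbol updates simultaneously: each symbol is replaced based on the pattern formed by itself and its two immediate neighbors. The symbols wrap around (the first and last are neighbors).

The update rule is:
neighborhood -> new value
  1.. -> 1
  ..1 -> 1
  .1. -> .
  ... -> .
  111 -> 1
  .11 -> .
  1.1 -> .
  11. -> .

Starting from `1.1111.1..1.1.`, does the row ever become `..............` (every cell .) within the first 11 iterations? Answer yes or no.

...11...11....
..1..1.1..1...
.1.11...11.1..
1....1.1....1.
.1..1...1..1..
1.11.1.1.11.1.
..............
all cells are . at iteration 7

yes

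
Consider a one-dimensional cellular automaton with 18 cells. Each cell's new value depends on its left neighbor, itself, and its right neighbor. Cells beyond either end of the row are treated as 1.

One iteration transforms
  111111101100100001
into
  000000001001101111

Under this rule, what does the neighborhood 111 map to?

0

At position 0 the neighborhood is 111; the next row has 0 there.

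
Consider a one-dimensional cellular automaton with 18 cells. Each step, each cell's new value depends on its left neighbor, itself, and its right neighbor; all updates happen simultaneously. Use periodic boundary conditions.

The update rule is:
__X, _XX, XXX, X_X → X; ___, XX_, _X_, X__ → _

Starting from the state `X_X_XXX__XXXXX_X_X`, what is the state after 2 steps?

_X_XXX__XXXXX_X_XX
X_XXX__XXXXX_X_XX_

X_XXX__XXXXX_X_XX_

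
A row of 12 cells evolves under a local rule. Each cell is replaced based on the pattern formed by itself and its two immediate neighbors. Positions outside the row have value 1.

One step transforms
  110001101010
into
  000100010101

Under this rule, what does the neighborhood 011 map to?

0

At position 5 the neighborhood is 011; the next row has 0 there.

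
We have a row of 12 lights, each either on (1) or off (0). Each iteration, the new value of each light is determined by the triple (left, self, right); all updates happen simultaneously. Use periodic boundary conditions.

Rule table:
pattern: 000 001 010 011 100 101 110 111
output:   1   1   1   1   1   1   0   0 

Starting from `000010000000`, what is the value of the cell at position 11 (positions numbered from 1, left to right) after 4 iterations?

0

111111111111
000000000000
111111111111  (repeats iteration 1; period 2)
iteration 4: 000000000000
position 11 holds 0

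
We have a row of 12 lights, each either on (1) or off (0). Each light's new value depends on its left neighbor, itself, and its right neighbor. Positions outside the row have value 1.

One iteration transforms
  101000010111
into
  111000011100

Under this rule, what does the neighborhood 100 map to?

0

At position 3 the neighborhood is 100; the next row has 0 there.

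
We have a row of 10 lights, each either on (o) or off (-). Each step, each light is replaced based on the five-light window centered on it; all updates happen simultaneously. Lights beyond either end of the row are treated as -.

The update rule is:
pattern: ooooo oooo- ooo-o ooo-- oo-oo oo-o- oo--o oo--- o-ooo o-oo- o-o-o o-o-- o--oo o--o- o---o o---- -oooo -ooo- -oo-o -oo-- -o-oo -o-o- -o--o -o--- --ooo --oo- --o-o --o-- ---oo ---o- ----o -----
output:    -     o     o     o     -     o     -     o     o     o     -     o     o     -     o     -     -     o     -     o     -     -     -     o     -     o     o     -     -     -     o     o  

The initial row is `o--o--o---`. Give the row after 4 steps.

-------o-o
oooooo-o-o
----ooo--o
ooo--oo---

ooo--oo---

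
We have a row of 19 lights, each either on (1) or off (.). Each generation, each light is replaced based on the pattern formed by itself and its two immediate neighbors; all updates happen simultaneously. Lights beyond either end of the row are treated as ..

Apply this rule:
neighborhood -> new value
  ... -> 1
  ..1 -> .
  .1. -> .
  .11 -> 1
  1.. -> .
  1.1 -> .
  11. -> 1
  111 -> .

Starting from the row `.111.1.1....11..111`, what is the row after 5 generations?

.1.1.....11.11..1.1
.....111.11.11.....
1111.1.1.11.11.1111
1..1.....11.11.1..1
.....111.11.11.....

.....111.11.11.....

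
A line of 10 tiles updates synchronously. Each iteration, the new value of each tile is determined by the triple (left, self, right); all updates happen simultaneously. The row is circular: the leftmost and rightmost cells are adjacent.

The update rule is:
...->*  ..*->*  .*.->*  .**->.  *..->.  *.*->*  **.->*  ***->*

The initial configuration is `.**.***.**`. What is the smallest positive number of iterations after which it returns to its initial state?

10

*.**.***.*
**.**.***.
.**.**.***
*.**.**.**
**.**.**.*
***.**.**.
.***.**.**
*.***.**.*
**.***.**.
.**.***.**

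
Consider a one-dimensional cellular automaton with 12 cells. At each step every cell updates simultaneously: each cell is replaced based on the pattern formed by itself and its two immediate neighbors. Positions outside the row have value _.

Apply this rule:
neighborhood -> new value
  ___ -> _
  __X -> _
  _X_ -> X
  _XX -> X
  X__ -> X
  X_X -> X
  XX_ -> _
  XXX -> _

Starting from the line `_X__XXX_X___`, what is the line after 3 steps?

_XXX__XXX_XX

step 1: _XX_X__XXX__
step 2: _X_XXX_X__X_
step 3: _XXX__XXX_XX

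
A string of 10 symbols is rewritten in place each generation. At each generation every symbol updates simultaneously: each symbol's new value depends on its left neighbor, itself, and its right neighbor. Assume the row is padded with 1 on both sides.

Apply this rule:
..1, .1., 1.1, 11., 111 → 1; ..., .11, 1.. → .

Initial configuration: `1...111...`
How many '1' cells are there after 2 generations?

6

generation 1: 1..1.11..1
generation 2: 1.111.1.1.
count of 1: 6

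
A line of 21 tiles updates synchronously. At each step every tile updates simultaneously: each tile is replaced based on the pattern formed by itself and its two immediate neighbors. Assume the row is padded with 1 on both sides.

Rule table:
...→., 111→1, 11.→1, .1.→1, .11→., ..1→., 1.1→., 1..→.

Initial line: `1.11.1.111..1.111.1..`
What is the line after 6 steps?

1..1.1..11..1..11.1..
1..1.1...1..1...1.1..
1..1.1...1..1...1.1..  (fixed point — unchanged through step 6)

1..1.1...1..1...1.1..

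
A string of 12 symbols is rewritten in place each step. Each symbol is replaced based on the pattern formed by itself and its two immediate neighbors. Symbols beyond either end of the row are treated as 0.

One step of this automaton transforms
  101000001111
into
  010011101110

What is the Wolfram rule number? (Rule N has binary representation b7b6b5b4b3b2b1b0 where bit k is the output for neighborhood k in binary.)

169

position 9: 111 → 1  (bit 7 = 1)
position 11: 110 → 0  (bit 6 = 0)
position 1: 101 → 1  (bit 5 = 1)
position 3: 100 → 0  (bit 4 = 0)
position 8: 011 → 1  (bit 3 = 1)
position 0: 010 → 0  (bit 2 = 0)
position 7: 001 → 0  (bit 1 = 0)
position 4: 000 → 1  (bit 0 = 1)
bits b7..b0 = 10101001 = 169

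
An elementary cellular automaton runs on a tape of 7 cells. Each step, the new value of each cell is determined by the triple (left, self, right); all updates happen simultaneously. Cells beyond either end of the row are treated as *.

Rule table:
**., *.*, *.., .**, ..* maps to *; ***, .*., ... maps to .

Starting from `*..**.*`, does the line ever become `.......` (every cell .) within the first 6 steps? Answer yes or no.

step 1: *******
step 2: .......
all cells are . at step 2

yes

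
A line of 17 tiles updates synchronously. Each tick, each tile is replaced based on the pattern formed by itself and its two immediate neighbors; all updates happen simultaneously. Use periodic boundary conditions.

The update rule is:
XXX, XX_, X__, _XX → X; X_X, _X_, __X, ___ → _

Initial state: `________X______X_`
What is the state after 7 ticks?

_____X_________X_

_________X______X
X_________X______
_X_________X_____
__X_________X____
___X_________X___
____X_________X__
_____X_________X_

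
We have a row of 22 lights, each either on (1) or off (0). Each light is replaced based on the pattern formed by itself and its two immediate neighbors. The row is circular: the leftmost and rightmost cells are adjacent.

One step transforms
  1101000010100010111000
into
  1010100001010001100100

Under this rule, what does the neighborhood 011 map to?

1

At position 0 the neighborhood is 011; the next row has 1 there.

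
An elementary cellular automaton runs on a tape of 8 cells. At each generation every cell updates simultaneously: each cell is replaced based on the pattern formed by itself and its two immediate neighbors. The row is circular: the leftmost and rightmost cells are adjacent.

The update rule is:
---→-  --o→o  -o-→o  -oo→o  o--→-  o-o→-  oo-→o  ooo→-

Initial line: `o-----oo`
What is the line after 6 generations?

o----oo-
o---ooo-
o--oo-o-
o-ooo-o-
o-o-o-o-
o-o-o-o-

o-o-o-o-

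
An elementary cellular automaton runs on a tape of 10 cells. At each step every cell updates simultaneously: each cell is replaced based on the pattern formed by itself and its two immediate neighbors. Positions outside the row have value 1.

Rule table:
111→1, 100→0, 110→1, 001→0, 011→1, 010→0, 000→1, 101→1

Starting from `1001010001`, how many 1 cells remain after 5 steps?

1000100101
1010000011
1100111011
1100111111
1100111111
count of 1: 8

8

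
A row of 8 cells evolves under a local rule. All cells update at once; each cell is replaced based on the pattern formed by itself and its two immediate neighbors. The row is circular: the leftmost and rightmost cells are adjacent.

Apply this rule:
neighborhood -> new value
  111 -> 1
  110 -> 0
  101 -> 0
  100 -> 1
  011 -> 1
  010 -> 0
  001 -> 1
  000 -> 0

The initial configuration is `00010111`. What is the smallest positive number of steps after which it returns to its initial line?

step 1: 10100110
step 2: 00011100
step 3: 00111010
step 4: 01110001
step 5: 01101010
step 6: 11000001
step 7: 10100011
step 8: 00010111

8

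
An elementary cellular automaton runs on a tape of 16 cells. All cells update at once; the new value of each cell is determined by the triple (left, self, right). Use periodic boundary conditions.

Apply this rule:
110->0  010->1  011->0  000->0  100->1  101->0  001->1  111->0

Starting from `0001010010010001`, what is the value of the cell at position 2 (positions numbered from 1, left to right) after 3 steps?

step 1: 1011011111111011
step 2: 0000000000000000
step 3: 0000000000000000
position 2 holds 0

0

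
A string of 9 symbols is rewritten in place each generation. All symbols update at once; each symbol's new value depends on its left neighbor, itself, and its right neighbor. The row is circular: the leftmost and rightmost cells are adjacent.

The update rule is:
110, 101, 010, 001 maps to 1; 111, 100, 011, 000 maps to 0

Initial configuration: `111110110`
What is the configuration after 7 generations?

generation 1: 000011011
generation 2: 000101101
generation 3: 001110111
generation 4: 010011001
generation 5: 110101011
generation 6: 011111100
generation 7: 100000100

100000100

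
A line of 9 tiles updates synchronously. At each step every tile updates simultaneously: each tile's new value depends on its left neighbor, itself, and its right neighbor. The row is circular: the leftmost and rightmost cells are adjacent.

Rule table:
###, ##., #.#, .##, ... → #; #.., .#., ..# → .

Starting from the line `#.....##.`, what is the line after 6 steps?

step 1: ..###.###
step 2: ..#######
step 3: ..#######  (fixed point — unchanged through step 6)

..#######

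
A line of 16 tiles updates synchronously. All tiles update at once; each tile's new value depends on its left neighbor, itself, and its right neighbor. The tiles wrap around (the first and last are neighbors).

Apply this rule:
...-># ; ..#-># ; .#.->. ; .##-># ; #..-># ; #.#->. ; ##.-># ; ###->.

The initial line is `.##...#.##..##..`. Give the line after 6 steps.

######..########
.....####.......
######..########  (repeats step 1; period 2)
step 6: .....####.......

.....####.......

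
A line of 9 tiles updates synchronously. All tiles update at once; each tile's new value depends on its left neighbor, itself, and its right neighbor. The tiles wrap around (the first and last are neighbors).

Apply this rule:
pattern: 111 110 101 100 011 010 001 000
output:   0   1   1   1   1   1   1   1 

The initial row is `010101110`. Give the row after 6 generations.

111111011
000001110
111111011  (repeats generation 1; period 2)
generation 6: 000001110

000001110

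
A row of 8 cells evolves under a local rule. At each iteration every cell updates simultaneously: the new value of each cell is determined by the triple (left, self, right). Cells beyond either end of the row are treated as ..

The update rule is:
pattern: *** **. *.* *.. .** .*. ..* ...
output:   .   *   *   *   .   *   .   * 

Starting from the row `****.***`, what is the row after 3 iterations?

...**..*
**..**.*
.**..***

.**..***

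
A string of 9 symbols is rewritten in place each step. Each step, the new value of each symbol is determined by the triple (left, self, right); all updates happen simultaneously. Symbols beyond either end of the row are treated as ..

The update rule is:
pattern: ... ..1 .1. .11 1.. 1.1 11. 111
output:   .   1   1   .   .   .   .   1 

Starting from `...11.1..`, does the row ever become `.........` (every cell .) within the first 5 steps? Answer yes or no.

no

..1...1..
.11..11..
1...1....
1..11....
1.1......
step 5 is 1.1......, still not uniform .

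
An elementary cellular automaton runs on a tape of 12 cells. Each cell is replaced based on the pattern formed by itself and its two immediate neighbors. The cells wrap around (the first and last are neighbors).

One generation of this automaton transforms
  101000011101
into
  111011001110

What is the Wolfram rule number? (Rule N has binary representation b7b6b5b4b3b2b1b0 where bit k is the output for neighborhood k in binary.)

position 8: 111 → 1  (bit 7 = 1)
position 0: 110 → 1  (bit 6 = 1)
position 1: 101 → 1  (bit 5 = 1)
position 3: 100 → 0  (bit 4 = 0)
position 7: 011 → 0  (bit 3 = 0)
position 2: 010 → 1  (bit 2 = 1)
position 6: 001 → 0  (bit 1 = 0)
position 4: 000 → 1  (bit 0 = 1)
bits b7..b0 = 11100101 = 229

229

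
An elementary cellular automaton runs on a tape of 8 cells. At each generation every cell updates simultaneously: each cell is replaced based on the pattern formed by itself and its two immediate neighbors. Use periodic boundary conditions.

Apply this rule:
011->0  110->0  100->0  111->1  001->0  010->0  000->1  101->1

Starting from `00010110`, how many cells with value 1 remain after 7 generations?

generation 1: 11001000
generation 2: 00000010
generation 3: 11111000
generation 4: 01110010
generation 5: 00100000
generation 6: 10001111
generation 7: 00100111
count of 1: 4

4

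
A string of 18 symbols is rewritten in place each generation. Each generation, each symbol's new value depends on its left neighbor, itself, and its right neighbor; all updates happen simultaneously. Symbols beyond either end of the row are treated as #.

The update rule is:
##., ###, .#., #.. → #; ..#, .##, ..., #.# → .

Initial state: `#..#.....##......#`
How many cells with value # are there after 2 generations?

##.##.....##......
##..##.....##.....
count of #: 6

6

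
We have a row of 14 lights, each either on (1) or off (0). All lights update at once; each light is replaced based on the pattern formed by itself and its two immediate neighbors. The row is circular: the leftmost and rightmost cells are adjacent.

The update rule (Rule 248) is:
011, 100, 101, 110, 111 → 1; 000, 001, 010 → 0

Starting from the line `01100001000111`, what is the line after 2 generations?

11111000010111

generation 1: 11110000100111
generation 2: 11111000010111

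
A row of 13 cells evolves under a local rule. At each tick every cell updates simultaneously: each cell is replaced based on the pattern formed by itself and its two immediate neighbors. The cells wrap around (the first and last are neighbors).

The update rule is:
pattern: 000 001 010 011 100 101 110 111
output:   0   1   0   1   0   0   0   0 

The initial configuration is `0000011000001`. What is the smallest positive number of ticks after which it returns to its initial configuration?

13

0000110000010
0001100000100
0011000001000
0110000010000
1100000100000
1000001000001
0000010000011
0000100000110
0001000001100
0010000011000
0100000110000
1000001100000
0000011000001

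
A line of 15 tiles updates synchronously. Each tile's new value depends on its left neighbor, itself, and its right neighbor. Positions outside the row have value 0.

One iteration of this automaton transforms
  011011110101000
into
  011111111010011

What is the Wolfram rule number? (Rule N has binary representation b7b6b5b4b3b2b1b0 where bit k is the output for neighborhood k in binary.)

233

position 5: 111 → 1  (bit 7 = 1)
position 2: 110 → 1  (bit 6 = 1)
position 3: 101 → 1  (bit 5 = 1)
position 12: 100 → 0  (bit 4 = 0)
position 1: 011 → 1  (bit 3 = 1)
position 9: 010 → 0  (bit 2 = 0)
position 0: 001 → 0  (bit 1 = 0)
position 13: 000 → 1  (bit 0 = 1)
bits b7..b0 = 11101001 = 233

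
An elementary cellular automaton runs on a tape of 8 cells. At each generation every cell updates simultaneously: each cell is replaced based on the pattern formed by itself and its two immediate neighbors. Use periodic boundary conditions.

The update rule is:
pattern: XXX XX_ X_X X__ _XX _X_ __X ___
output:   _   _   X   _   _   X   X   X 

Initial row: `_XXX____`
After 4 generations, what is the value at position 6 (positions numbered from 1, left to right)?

X

X____XXX
__XXX___
XX____XX
___XXX__
position 6 holds X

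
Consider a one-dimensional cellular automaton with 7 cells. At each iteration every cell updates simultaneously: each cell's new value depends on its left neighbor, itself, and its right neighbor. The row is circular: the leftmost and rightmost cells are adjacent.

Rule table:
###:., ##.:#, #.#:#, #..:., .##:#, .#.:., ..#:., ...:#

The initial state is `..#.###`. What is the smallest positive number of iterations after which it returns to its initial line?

14

iteration 1: ...##.#
iteration 2: .#.###.
iteration 3: ..##.#.
iteration 4: #.###..
iteration 5: .##.#..
iteration 6: .###..#
iteration 7: ##.#...
iteration 8: ###..#.
iteration 9: #.#...#
iteration 10: ##..#.#
iteration 11: .#...##
iteration 12: #..#.##
iteration 13: #...##.
iteration 14: ..#.###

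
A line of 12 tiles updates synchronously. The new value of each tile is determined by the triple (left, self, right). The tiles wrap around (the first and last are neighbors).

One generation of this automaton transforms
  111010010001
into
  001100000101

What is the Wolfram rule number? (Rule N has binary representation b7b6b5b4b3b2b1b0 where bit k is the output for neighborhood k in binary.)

105

position 0: 111 → 0  (bit 7 = 0)
position 2: 110 → 1  (bit 6 = 1)
position 3: 101 → 1  (bit 5 = 1)
position 5: 100 → 0  (bit 4 = 0)
position 11: 011 → 1  (bit 3 = 1)
position 4: 010 → 0  (bit 2 = 0)
position 6: 001 → 0  (bit 1 = 0)
position 9: 000 → 1  (bit 0 = 1)
bits b7..b0 = 01101001 = 105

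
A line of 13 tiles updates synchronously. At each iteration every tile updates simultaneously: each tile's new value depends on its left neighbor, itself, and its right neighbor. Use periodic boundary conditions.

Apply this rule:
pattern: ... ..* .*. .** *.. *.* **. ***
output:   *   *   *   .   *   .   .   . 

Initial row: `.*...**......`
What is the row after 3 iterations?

*****..******

*****..******
.....**......
*****..******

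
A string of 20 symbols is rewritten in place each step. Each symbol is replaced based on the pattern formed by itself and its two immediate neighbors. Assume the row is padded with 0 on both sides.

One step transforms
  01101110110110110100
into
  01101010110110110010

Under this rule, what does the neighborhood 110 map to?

1

At position 2 the neighborhood is 110; the next row has 1 there.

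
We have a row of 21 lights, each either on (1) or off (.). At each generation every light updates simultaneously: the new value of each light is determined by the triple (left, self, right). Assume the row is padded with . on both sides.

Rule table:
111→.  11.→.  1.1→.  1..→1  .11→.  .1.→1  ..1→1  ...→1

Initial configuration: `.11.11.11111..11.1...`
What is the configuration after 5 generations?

1...........11...1111
111111111111..111....
............11...1111
111111111111..111....  (repeats generation 2; period 2)
generation 5: ............11...1111

............11...1111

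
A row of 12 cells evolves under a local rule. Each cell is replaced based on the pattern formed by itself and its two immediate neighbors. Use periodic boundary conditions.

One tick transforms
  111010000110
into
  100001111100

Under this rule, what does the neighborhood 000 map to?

At position 6 the neighborhood is 000; the next row has 1 there.

1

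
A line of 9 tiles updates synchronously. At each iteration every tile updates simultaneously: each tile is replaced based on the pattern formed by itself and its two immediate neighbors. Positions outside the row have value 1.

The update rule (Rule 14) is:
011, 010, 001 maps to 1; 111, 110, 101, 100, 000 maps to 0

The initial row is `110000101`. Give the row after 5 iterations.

iteration 1: 000001101
iteration 2: 000011001
iteration 3: 000110011
iteration 4: 001100110
iteration 5: 011001100

011001100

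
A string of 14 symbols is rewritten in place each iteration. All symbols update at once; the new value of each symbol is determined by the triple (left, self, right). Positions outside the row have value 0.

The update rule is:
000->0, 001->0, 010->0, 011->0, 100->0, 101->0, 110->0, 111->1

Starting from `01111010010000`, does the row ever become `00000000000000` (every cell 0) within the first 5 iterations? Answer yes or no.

yes

iteration 1: 00110000000000
iteration 2: 00000000000000
all cells are 0 at iteration 2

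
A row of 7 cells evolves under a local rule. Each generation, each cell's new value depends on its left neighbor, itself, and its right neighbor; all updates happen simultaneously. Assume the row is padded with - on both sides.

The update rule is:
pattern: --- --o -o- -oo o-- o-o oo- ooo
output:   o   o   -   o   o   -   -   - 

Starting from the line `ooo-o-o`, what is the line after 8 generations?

-oo-ooo

generation 1: o------
generation 2: -oooooo
generation 3: oo-----
generation 4: o-ooooo
generation 5: --o----
generation 6: oo-oooo
generation 7: o--o---
generation 8: -oo-ooo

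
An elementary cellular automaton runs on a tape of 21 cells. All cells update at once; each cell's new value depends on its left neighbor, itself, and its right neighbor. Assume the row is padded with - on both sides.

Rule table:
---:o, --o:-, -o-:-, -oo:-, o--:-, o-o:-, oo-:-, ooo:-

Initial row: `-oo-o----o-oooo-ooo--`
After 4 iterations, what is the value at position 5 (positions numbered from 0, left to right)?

------oo------------o
ooooo----oooooooooo--
------oo------------o  (repeats iteration 1; period 2)
iteration 4: ooooo----oooooooooo--
position 5 holds -

-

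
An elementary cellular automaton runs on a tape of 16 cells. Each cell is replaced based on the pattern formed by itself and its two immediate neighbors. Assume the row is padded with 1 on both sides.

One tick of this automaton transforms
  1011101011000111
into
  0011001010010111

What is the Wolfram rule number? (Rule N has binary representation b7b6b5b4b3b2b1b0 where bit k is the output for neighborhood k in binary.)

position 3: 111 → 1  (bit 7 = 1)
position 0: 110 → 0  (bit 6 = 0)
position 1: 101 → 0  (bit 5 = 0)
position 10: 100 → 0  (bit 4 = 0)
position 2: 011 → 1  (bit 3 = 1)
position 6: 010 → 1  (bit 2 = 1)
position 12: 001 → 0  (bit 1 = 0)
position 11: 000 → 1  (bit 0 = 1)
bits b7..b0 = 10001101 = 141

141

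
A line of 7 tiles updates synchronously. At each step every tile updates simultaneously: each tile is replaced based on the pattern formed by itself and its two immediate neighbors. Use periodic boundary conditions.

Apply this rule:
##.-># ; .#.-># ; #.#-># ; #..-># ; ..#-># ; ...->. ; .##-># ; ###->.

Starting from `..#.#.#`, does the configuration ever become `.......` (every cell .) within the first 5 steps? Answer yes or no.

#######
.......
all cells are . at step 2

yes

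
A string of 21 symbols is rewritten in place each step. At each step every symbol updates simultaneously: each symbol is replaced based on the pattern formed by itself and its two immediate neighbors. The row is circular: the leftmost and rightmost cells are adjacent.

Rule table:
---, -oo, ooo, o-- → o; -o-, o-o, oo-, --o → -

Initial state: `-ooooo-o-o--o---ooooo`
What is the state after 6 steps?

step 1: -oooo-----o--oo-oooo-
step 2: -ooo-oooo--o-o--ooo-o
step 3: -oo--ooo-o----o-oo---
step 4: -o-o-oo---ooo---o-ooo
step 5: -----o-oo-oo-oo---oo-
step 6: oooo---o--o--o-oo-o-o

oooo---o--o--o-oo-o-o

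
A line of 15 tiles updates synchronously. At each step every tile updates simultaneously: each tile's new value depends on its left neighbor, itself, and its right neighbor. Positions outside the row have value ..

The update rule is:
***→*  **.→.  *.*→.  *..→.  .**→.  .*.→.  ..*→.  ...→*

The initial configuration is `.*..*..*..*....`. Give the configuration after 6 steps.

....***..**....

............***
***********..*.
.*********.....
..*******..****
*..*****....**.
....***..**....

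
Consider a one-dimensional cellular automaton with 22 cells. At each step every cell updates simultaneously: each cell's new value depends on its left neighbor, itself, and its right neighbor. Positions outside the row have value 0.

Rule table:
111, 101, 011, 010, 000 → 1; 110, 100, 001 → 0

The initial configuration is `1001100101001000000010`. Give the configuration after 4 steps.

1001111000111111011001

step 1: 1001000111001011111010
step 2: 1001010110001111110110
step 3: 1001111100101111101100
step 4: 1001111000111111011001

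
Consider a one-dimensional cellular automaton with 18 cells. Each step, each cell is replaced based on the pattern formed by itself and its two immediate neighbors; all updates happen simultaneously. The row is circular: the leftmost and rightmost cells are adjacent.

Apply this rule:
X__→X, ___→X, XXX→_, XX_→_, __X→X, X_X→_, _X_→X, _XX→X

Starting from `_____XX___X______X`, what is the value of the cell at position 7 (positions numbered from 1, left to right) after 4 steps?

step 1: XXXXXX_XXXXXXXXXXX
step 2: _______X__________
step 3: XXXXXXXXXXXXXXXXXX
step 4: __________________
position 7 holds _

_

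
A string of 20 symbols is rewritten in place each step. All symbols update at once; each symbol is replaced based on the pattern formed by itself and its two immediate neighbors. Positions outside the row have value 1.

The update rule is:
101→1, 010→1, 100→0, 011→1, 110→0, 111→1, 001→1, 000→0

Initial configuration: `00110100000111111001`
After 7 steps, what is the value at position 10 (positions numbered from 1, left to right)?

01101100001111110011
11011000011111100111
10110000111111001111
01100001111110011111
11000011111100111111
10000111111001111111
00001111110011111111
position 10 holds 1

1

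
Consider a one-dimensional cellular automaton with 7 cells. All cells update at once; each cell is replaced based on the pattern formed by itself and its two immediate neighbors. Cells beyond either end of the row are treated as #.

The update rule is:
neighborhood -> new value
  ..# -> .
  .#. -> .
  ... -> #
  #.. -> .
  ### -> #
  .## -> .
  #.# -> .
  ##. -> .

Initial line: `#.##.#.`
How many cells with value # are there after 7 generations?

2

generation 1: .......
generation 2: .#####.
generation 3: ..###..
generation 4: ...#...
generation 5: .#...#.
generation 6: ...#...  (repeats generation 4; period 2)
generation 7: .#...#.
count of #: 2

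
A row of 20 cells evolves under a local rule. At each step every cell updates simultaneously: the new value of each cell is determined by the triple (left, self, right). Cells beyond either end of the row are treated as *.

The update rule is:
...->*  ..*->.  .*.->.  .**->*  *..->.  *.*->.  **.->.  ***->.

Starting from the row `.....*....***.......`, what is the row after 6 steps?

.***...**.*...*****.
.*...*.*....*.*.....
...*.....**.....***.
.*...***.*..***.*...
...*.*......*.....*.
.*.....****...***...

.*.....****...***...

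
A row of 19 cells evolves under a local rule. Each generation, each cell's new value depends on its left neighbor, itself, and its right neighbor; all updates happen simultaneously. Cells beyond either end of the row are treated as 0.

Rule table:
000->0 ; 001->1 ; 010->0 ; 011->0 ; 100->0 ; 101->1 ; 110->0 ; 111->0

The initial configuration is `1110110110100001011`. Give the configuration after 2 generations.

0001001001000010100
0010010010000101000

0010010010000101000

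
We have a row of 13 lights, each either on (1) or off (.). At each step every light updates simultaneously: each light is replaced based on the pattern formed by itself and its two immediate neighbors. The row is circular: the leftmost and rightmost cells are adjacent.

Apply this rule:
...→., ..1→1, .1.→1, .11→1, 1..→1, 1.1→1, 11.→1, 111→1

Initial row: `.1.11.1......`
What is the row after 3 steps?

1111111111.11

11111111.....
111111111...1
1111111111.11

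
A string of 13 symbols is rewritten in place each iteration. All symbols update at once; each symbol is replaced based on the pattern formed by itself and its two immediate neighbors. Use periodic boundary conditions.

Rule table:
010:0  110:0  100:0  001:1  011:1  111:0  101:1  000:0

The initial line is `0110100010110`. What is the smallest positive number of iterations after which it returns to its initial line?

13

1101000101100
1010001011001
0100010110011
1000101100110
0001011001101
0010110011010
0101100110100
1011001101000
0110011010001
1100110100010
1001101000101
0011010001011
0110100010110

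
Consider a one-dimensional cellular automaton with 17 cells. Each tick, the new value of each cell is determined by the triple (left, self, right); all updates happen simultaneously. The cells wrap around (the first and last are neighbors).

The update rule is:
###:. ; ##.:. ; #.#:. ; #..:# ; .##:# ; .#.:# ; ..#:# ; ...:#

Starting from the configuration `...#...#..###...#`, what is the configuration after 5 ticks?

#############..##

tick 1: ###########..####
tick 2: ...........###...
tick 3: ############..###
tick 4: ............###..
tick 5: #############..##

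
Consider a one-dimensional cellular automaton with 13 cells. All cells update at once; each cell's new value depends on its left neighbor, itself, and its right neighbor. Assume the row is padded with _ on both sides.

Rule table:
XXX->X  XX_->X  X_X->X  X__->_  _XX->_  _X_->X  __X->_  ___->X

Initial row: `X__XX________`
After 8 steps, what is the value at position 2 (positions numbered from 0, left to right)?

step 1: X___X_XXXXXXX
step 2: X_X_XX_XXXXXX
step 3: XXXX_XX_XXXXX
step 4: _XXXX_XX_XXXX
step 5: __XXXX_XX_XXX
step 6: X__XXXX_XX_XX
step 7: X___XXXX_XX_X
step 8: X_X__XXXX_XXX
position 2 holds X

X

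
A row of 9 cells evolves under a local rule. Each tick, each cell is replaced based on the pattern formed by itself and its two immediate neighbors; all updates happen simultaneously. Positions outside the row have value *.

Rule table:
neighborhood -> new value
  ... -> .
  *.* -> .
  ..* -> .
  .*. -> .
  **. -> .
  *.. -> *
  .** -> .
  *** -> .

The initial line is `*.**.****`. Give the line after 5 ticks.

*..*.....

.........
*........
.*.......
..*......
*..*.....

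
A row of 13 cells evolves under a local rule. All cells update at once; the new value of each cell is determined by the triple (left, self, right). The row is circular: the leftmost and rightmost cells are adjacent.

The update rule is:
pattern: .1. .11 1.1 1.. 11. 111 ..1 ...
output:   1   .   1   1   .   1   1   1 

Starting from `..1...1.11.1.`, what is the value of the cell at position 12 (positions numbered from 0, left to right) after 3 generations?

11111111..111
1111111.11.11
111111.1..1.1
position 12 holds 1

1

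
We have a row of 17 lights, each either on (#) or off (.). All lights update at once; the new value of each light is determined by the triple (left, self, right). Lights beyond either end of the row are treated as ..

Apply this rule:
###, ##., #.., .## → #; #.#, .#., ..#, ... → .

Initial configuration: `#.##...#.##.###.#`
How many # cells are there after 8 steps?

13

..###....##.###..
..####...##.####.
..#####..##.#####
..######.##.#####
..######.##.#####  (fixed point — unchanged through step 8)
count of #: 13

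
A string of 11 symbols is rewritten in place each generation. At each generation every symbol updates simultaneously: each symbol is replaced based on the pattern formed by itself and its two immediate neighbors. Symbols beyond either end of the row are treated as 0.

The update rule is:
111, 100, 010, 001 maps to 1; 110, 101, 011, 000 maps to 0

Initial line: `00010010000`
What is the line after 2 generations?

00111111000
01011110100

01011110100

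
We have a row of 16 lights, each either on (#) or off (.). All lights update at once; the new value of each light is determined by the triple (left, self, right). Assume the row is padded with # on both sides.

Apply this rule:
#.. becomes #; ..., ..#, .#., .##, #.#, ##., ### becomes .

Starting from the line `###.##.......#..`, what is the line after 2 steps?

#......#........

......#.......#.
#......#........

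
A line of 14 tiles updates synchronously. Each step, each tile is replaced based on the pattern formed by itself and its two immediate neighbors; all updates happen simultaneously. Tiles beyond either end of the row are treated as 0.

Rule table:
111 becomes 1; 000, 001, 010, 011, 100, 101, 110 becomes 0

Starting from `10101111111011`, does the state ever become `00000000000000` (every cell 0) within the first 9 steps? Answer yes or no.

yes

00000111110000
00000011100000
00000001000000
00000000000000
all cells are 0 at step 4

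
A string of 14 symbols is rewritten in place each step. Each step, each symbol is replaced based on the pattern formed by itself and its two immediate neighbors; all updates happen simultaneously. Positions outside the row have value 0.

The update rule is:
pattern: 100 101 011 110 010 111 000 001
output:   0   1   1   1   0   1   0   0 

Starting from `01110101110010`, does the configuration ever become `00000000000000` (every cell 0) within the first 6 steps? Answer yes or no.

no

01111011110000
01111111110000
01111111110000  (fixed point — unchanged through step 6)
step 6 is 01111111110000, still not uniform 0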